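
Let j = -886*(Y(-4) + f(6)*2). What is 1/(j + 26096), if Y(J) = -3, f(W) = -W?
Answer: 1/39386 ≈ 2.5390e-5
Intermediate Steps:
j = 13290 (j = -886*(-3 - 1*6*2) = -886*(-3 - 6*2) = -886*(-3 - 12) = -886*(-15) = 13290)
1/(j + 26096) = 1/(13290 + 26096) = 1/39386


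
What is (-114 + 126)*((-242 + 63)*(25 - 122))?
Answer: 208356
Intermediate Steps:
(-114 + 126)*((-242 + 63)*(25 - 122)) = 12*(-179*(-97)) = 12*17363 = 208356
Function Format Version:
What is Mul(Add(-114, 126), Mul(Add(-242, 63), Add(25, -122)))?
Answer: 208356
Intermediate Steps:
Mul(Add(-114, 126), Mul(Add(-242, 63), Add(25, -122))) = Mul(12, Mul(-179, -97)) = Mul(12, 17363) = 208356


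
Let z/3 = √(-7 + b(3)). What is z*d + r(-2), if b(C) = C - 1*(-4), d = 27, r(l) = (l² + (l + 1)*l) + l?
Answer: 4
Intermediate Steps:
r(l) = l + l² + l*(1 + l) (r(l) = (l² + (1 + l)*l) + l = (l² + l*(1 + l)) + l = l + l² + l*(1 + l))
b(C) = 4 + C (b(C) = C + 4 = 4 + C)
z = 0 (z = 3*√(-7 + (4 + 3)) = 3*√(-7 + 7) = 3*√0 = 3*0 = 0)
z*d + r(-2) = 0*27 + 2*(-2)*(1 - 2) = 0 + 2*(-2)*(-1) = 0 + 4 = 4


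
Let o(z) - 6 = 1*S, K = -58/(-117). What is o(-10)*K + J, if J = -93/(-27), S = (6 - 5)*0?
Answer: 751/117 ≈ 6.4188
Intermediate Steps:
S = 0 (S = 1*0 = 0)
K = 58/117 (K = -58*(-1/117) = 58/117 ≈ 0.49573)
o(z) = 6 (o(z) = 6 + 1*0 = 6 + 0 = 6)
J = 31/9 (J = -93*(-1/27) = 31/9 ≈ 3.4444)
o(-10)*K + J = 6*(58/117) + 31/9 = 116/39 + 31/9 = 751/117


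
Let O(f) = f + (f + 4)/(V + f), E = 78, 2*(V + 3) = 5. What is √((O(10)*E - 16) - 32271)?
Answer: I*√11332531/19 ≈ 177.18*I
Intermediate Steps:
V = -½ (V = -3 + (½)*5 = -3 + 5/2 = -½ ≈ -0.50000)
O(f) = f + (4 + f)/(-½ + f) (O(f) = f + (f + 4)/(-½ + f) = f + (4 + f)/(-½ + f))
√((O(10)*E - 16) - 32271) = √((((8 + 10 + 2*10²)/(-1 + 2*10))*78 - 16) - 32271) = √((((8 + 10 + 2*100)/(-1 + 20))*78 - 16) - 32271) = √((((8 + 10 + 200)/19)*78 - 16) - 32271) = √((((1/19)*218)*78 - 16) - 32271) = √(((218/19)*78 - 16) - 32271) = √((17004/19 - 16) - 32271) = √(16700/19 - 32271) = √(-596449/19) = I*√11332531/19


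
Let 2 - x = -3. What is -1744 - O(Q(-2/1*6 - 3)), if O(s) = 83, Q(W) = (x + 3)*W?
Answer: -1827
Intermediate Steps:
x = 5 (x = 2 - 1*(-3) = 2 + 3 = 5)
Q(W) = 8*W (Q(W) = (5 + 3)*W = 8*W)
-1744 - O(Q(-2/1*6 - 3)) = -1744 - 1*83 = -1744 - 83 = -1827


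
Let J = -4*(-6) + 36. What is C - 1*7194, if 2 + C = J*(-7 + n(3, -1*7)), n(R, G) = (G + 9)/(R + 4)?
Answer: -53192/7 ≈ -7598.9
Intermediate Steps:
n(R, G) = (9 + G)/(4 + R)
J = 60 (J = 24 + 36 = 60)
C = -2834/7 (C = -2 + 60*(-7 + (9 - 1*7)/(4 + 3)) = -2 + 60*(-7 + (9 - 7)/7) = -2 + 60*(-7 + (⅐)*2) = -2 + 60*(-7 + 2/7) = -2 + 60*(-47/7) = -2 - 2820/7 = -2834/7 ≈ -404.86)
C - 1*7194 = -2834/7 - 1*7194 = -2834/7 - 7194 = -53192/7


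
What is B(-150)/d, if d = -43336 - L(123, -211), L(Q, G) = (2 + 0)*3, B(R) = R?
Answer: 75/21671 ≈ 0.0034608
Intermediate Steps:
L(Q, G) = 6 (L(Q, G) = 2*3 = 6)
d = -43342 (d = -43336 - 1*6 = -43336 - 6 = -43342)
B(-150)/d = -150/(-43342) = -150*(-1/43342) = 75/21671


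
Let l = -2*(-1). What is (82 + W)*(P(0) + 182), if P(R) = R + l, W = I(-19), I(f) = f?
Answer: 11592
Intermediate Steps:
W = -19
l = 2
P(R) = 2 + R (P(R) = R + 2 = 2 + R)
(82 + W)*(P(0) + 182) = (82 - 19)*((2 + 0) + 182) = 63*(2 + 182) = 63*184 = 11592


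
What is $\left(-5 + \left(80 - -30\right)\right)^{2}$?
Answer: $11025$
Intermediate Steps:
$\left(-5 + \left(80 - -30\right)\right)^{2} = \left(-5 + \left(80 + 30\right)\right)^{2} = \left(-5 + 110\right)^{2} = 105^{2} = 11025$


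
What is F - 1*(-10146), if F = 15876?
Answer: 26022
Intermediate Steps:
F - 1*(-10146) = 15876 - 1*(-10146) = 15876 + 10146 = 26022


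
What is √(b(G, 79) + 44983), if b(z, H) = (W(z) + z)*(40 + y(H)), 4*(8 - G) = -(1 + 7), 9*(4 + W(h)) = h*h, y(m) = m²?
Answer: √1372121/3 ≈ 390.46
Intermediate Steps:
W(h) = -4 + h²/9 (W(h) = -4 + (h*h)/9 = -4 + h²/9)
G = 10 (G = 8 - (-1)*(1 + 7)/4 = 8 - (-1)*8/4 = 8 - ¼*(-8) = 8 + 2 = 10)
b(z, H) = (40 + H²)*(-4 + z + z²/9) (b(z, H) = ((-4 + z²/9) + z)*(40 + H²) = (-4 + z + z²/9)*(40 + H²) = (40 + H²)*(-4 + z + z²/9))
√(b(G, 79) + 44983) = √((-160 + 40*10 + (40/9)*10² + 10*79² + (⅑)*79²*(-36 + 10²)) + 44983) = √((-160 + 400 + (40/9)*100 + 10*6241 + (⅑)*6241*(-36 + 100)) + 44983) = √((-160 + 400 + 4000/9 + 62410 + (⅑)*6241*64) + 44983) = √((-160 + 400 + 4000/9 + 62410 + 399424/9) + 44983) = √(967274/9 + 44983) = √(1372121/9) = √1372121/3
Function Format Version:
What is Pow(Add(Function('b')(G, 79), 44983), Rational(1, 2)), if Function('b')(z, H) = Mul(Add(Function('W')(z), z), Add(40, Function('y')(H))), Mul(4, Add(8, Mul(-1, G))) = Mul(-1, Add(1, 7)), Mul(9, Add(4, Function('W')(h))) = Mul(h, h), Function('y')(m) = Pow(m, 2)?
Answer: Mul(Rational(1, 3), Pow(1372121, Rational(1, 2))) ≈ 390.46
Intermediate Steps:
Function('W')(h) = Add(-4, Mul(Rational(1, 9), Pow(h, 2))) (Function('W')(h) = Add(-4, Mul(Rational(1, 9), Mul(h, h))) = Add(-4, Mul(Rational(1, 9), Pow(h, 2))))
G = 10 (G = Add(8, Mul(Rational(-1, 4), Mul(-1, Add(1, 7)))) = Add(8, Mul(Rational(-1, 4), Mul(-1, 8))) = Add(8, Mul(Rational(-1, 4), -8)) = Add(8, 2) = 10)
Function('b')(z, H) = Mul(Add(40, Pow(H, 2)), Add(-4, z, Mul(Rational(1, 9), Pow(z, 2)))) (Function('b')(z, H) = Mul(Add(Add(-4, Mul(Rational(1, 9), Pow(z, 2))), z), Add(40, Pow(H, 2))) = Mul(Add(-4, z, Mul(Rational(1, 9), Pow(z, 2))), Add(40, Pow(H, 2))) = Mul(Add(40, Pow(H, 2)), Add(-4, z, Mul(Rational(1, 9), Pow(z, 2)))))
Pow(Add(Function('b')(G, 79), 44983), Rational(1, 2)) = Pow(Add(Add(-160, Mul(40, 10), Mul(Rational(40, 9), Pow(10, 2)), Mul(10, Pow(79, 2)), Mul(Rational(1, 9), Pow(79, 2), Add(-36, Pow(10, 2)))), 44983), Rational(1, 2)) = Pow(Add(Add(-160, 400, Mul(Rational(40, 9), 100), Mul(10, 6241), Mul(Rational(1, 9), 6241, Add(-36, 100))), 44983), Rational(1, 2)) = Pow(Add(Add(-160, 400, Rational(4000, 9), 62410, Mul(Rational(1, 9), 6241, 64)), 44983), Rational(1, 2)) = Pow(Add(Add(-160, 400, Rational(4000, 9), 62410, Rational(399424, 9)), 44983), Rational(1, 2)) = Pow(Add(Rational(967274, 9), 44983), Rational(1, 2)) = Pow(Rational(1372121, 9), Rational(1, 2)) = Mul(Rational(1, 3), Pow(1372121, Rational(1, 2)))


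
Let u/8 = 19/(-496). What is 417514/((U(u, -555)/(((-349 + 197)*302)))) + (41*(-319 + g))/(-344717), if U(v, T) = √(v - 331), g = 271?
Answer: 1968/344717 + 19165562656*I*√1273542/20541 ≈ 0.005709 + 1.0529e+9*I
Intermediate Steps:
u = -19/62 (u = 8*(19/(-496)) = 8*(19*(-1/496)) = 8*(-19/496) = -19/62 ≈ -0.30645)
U(v, T) = √(-331 + v)
417514/((U(u, -555)/(((-349 + 197)*302)))) + (41*(-319 + g))/(-344717) = 417514/((√(-331 - 19/62)/(((-349 + 197)*302)))) + (41*(-319 + 271))/(-344717) = 417514/((√(-20541/62)/((-152*302)))) + (41*(-48))*(-1/344717) = 417514/(((I*√1273542/62)/(-45904))) - 1968*(-1/344717) = 417514/(((I*√1273542/62)*(-1/45904))) + 1968/344717 = 417514/((-I*√1273542/2846048)) + 1968/344717 = 417514*(45904*I*√1273542/20541) + 1968/344717 = 19165562656*I*√1273542/20541 + 1968/344717 = 1968/344717 + 19165562656*I*√1273542/20541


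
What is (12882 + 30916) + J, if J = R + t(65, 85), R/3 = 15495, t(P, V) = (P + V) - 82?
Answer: 90351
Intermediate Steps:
t(P, V) = -82 + P + V
R = 46485 (R = 3*15495 = 46485)
J = 46553 (J = 46485 + (-82 + 65 + 85) = 46485 + 68 = 46553)
(12882 + 30916) + J = (12882 + 30916) + 46553 = 43798 + 46553 = 90351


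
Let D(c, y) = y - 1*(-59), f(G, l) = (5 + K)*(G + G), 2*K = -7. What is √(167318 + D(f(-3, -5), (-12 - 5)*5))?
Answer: 6*√4647 ≈ 409.01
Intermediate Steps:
K = -7/2 (K = (½)*(-7) = -7/2 ≈ -3.5000)
f(G, l) = 3*G (f(G, l) = (5 - 7/2)*(G + G) = 3*(2*G)/2 = 3*G)
D(c, y) = 59 + y (D(c, y) = y + 59 = 59 + y)
√(167318 + D(f(-3, -5), (-12 - 5)*5)) = √(167318 + (59 + (-12 - 5)*5)) = √(167318 + (59 - 17*5)) = √(167318 + (59 - 85)) = √(167318 - 26) = √167292 = 6*√4647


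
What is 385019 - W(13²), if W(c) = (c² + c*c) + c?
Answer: 327728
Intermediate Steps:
W(c) = c + 2*c² (W(c) = (c² + c²) + c = 2*c² + c = c + 2*c²)
385019 - W(13²) = 385019 - 13²*(1 + 2*13²) = 385019 - 169*(1 + 2*169) = 385019 - 169*(1 + 338) = 385019 - 169*339 = 385019 - 1*57291 = 385019 - 57291 = 327728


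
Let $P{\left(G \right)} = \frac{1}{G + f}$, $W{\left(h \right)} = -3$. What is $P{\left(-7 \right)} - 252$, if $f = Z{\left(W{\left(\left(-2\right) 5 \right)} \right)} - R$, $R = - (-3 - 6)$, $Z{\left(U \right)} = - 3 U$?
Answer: $- \frac{1765}{7} \approx -252.14$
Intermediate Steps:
$R = 9$ ($R = - (-3 - 6) = \left(-1\right) \left(-9\right) = 9$)
$f = 0$ ($f = \left(-3\right) \left(-3\right) - 9 = 9 - 9 = 0$)
$P{\left(G \right)} = \frac{1}{G}$ ($P{\left(G \right)} = \frac{1}{G + 0} = \frac{1}{G}$)
$P{\left(-7 \right)} - 252 = \frac{1}{-7} - 252 = - \frac{1}{7} - 252 = - \frac{1765}{7}$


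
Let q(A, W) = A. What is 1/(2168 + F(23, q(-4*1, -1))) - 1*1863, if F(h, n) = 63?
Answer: -4156352/2231 ≈ -1863.0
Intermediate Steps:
1/(2168 + F(23, q(-4*1, -1))) - 1*1863 = 1/(2168 + 63) - 1*1863 = 1/2231 - 1863 = -4156352/2231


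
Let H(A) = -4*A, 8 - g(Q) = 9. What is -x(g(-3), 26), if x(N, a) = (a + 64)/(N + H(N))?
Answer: -30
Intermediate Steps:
g(Q) = -1 (g(Q) = 8 - 1*9 = 8 - 9 = -1)
x(N, a) = -(64 + a)/(3*N) (x(N, a) = (a + 64)/(N - 4*N) = (64 + a)/((-3*N)) = (64 + a)*(-1/(3*N)) = -(64 + a)/(3*N))
-x(g(-3), 26) = -(-64 - 1*26)/(3*(-1)) = -(-1)*(-64 - 26)/3 = -(-1)*(-90)/3 = -1*30 = -30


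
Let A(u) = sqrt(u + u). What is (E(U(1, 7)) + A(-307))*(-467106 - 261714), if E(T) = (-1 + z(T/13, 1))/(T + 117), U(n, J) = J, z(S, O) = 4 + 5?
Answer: -1457640/31 - 728820*I*sqrt(614) ≈ -47021.0 - 1.8059e+7*I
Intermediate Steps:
z(S, O) = 9
A(u) = sqrt(2)*sqrt(u) (A(u) = sqrt(2*u) = sqrt(2)*sqrt(u))
E(T) = 8/(117 + T) (E(T) = (-1 + 9)/(T + 117) = 8/(117 + T))
(E(U(1, 7)) + A(-307))*(-467106 - 261714) = (8/(117 + 7) + sqrt(2)*sqrt(-307))*(-467106 - 261714) = (8/124 + sqrt(2)*(I*sqrt(307)))*(-728820) = (8*(1/124) + I*sqrt(614))*(-728820) = (2/31 + I*sqrt(614))*(-728820) = -1457640/31 - 728820*I*sqrt(614)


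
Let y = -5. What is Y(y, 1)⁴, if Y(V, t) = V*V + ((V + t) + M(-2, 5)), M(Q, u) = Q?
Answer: 130321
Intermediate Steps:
Y(V, t) = -2 + V + t + V² (Y(V, t) = V*V + ((V + t) - 2) = V² + (-2 + V + t) = -2 + V + t + V²)
Y(y, 1)⁴ = (-2 - 5 + 1 + (-5)²)⁴ = (-2 - 5 + 1 + 25)⁴ = 19⁴ = 130321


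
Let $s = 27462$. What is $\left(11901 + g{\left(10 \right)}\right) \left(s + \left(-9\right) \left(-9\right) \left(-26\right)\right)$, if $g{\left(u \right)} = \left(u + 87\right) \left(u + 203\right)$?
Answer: $825642072$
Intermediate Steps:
$g{\left(u \right)} = \left(87 + u\right) \left(203 + u\right)$
$\left(11901 + g{\left(10 \right)}\right) \left(s + \left(-9\right) \left(-9\right) \left(-26\right)\right) = \left(11901 + \left(17661 + 10^{2} + 290 \cdot 10\right)\right) \left(27462 + \left(-9\right) \left(-9\right) \left(-26\right)\right) = \left(11901 + \left(17661 + 100 + 2900\right)\right) \left(27462 + 81 \left(-26\right)\right) = \left(11901 + 20661\right) \left(27462 - 2106\right) = 32562 \cdot 25356 = 825642072$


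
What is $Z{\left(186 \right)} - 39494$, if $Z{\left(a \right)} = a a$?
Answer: $-4898$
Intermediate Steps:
$Z{\left(a \right)} = a^{2}$
$Z{\left(186 \right)} - 39494 = 186^{2} - 39494 = 34596 - 39494 = -4898$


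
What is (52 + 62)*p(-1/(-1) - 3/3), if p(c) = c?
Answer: 0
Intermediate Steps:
(52 + 62)*p(-1/(-1) - 3/3) = (52 + 62)*(-1/(-1) - 3/3) = 114*(-1*(-1) - 3*⅓) = 114*(1 - 1) = 114*0 = 0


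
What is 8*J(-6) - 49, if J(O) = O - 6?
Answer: -145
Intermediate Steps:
J(O) = -6 + O
8*J(-6) - 49 = 8*(-6 - 6) - 49 = 8*(-12) - 49 = -96 - 49 = -145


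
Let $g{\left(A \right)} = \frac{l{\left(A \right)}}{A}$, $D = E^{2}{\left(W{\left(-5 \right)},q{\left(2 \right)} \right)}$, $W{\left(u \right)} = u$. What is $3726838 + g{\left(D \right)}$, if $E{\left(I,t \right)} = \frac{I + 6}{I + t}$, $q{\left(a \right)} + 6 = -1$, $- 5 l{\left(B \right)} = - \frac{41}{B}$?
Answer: $\frac{19484366}{5} \approx 3.8969 \cdot 10^{6}$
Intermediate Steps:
$l{\left(B \right)} = \frac{41}{5 B}$ ($l{\left(B \right)} = - \frac{\left(-41\right) \frac{1}{B}}{5} = \frac{41}{5 B}$)
$q{\left(a \right)} = -7$ ($q{\left(a \right)} = -6 - 1 = -7$)
$E{\left(I,t \right)} = \frac{6 + I}{I + t}$
$D = \frac{1}{144}$ ($D = \left(\frac{6 - 5}{-5 - 7}\right)^{2} = \left(\frac{1}{-12} \cdot 1\right)^{2} = \left(\left(- \frac{1}{12}\right) 1\right)^{2} = \left(- \frac{1}{12}\right)^{2} = \frac{1}{144} \approx 0.0069444$)
$g{\left(A \right)} = \frac{41}{5 A^{2}}$ ($g{\left(A \right)} = \frac{\frac{41}{5} \frac{1}{A}}{A} = \frac{41}{5 A^{2}}$)
$3726838 + g{\left(D \right)} = 3726838 + \frac{41 \frac{1}{(\frac{1}{144})^{2}}}{5} = 3726838 + \frac{41}{5} \cdot 20736 = 3726838 + \frac{850176}{5} = \frac{19484366}{5}$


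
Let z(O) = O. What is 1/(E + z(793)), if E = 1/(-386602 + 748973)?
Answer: 362371/287360204 ≈ 0.0012610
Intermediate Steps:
E = 1/362371 ≈ 2.7596e-6
1/(E + z(793)) = 1/(1/362371 + 793) = 1/(287360204/362371) = 362371/287360204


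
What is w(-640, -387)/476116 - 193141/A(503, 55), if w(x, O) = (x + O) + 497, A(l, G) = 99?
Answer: -45978786413/23567742 ≈ -1950.9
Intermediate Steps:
w(x, O) = 497 + O + x (w(x, O) = (O + x) + 497 = 497 + O + x)
w(-640, -387)/476116 - 193141/A(503, 55) = (497 - 387 - 640)/476116 - 193141/99 = -530*1/476116 - 193141*1/99 = -265/238058 - 193141/99 = -45978786413/23567742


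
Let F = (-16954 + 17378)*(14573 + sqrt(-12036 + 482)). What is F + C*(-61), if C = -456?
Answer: 6206768 + 424*I*sqrt(11554) ≈ 6.2068e+6 + 45576.0*I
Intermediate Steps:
F = 6178952 + 424*I*sqrt(11554) (F = 424*(14573 + sqrt(-11554)) = 424*(14573 + I*sqrt(11554)) = 6178952 + 424*I*sqrt(11554) ≈ 6.179e+6 + 45576.0*I)
F + C*(-61) = (6178952 + 424*I*sqrt(11554)) - 456*(-61) = (6178952 + 424*I*sqrt(11554)) + 27816 = 6206768 + 424*I*sqrt(11554)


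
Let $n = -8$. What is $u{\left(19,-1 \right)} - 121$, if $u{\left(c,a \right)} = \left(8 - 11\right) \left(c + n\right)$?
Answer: $-154$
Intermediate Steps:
$u{\left(c,a \right)} = 24 - 3 c$ ($u{\left(c,a \right)} = \left(8 - 11\right) \left(c - 8\right) = - 3 \left(-8 + c\right) = 24 - 3 c$)
$u{\left(19,-1 \right)} - 121 = \left(24 - 57\right) - 121 = -33 - 121 = -154$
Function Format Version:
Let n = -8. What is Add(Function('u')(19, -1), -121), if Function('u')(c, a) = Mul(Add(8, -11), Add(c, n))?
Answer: -154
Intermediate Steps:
Function('u')(c, a) = Add(24, Mul(-3, c)) (Function('u')(c, a) = Mul(Add(8, -11), Add(c, -8)) = Mul(-3, Add(-8, c)) = Add(24, Mul(-3, c)))
Add(Function('u')(19, -1), -121) = Add(Add(24, Mul(-3, 19)), -121) = Add(Add(24, -57), -121) = Add(-33, -121) = -154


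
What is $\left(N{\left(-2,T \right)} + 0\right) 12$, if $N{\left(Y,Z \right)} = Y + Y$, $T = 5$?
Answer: $-48$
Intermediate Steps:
$N{\left(Y,Z \right)} = 2 Y$
$\left(N{\left(-2,T \right)} + 0\right) 12 = \left(2 \left(-2\right) + 0\right) 12 = \left(-4 + 0\right) 12 = \left(-4\right) 12 = -48$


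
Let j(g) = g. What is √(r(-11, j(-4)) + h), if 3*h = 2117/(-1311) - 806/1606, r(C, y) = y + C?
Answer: I*√17405630906059/1052733 ≈ 3.963*I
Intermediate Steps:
r(C, y) = C + y
h = -2228284/3158199 (h = (2117/(-1311) - 806/1606)/3 = (2117*(-1/1311) - 806*1/1606)/3 = (-2117/1311 - 403/803)/3 = (⅓)*(-2228284/1052733) = -2228284/3158199 ≈ -0.70555)
√(r(-11, j(-4)) + h) = √((-11 - 4) - 2228284/3158199) = √(-15 - 2228284/3158199) = √(-49601269/3158199) = I*√17405630906059/1052733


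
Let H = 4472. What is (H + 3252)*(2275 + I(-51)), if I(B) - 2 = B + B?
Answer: 16799700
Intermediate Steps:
I(B) = 2 + 2*B (I(B) = 2 + (B + B) = 2 + 2*B)
(H + 3252)*(2275 + I(-51)) = (4472 + 3252)*(2275 + (2 + 2*(-51))) = 7724*(2275 + (2 - 102)) = 7724*(2275 - 100) = 7724*2175 = 16799700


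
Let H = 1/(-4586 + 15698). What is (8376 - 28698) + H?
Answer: -225818063/11112 ≈ -20322.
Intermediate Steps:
H = 1/11112 ≈ 8.9993e-5
(8376 - 28698) + H = (8376 - 28698) + 1/11112 = -20322 + 1/11112 = -225818063/11112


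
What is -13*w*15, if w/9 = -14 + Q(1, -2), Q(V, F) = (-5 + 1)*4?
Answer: 52650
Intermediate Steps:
Q(V, F) = -16 (Q(V, F) = -4*4 = -16)
w = -270 (w = 9*(-14 - 16) = 9*(-30) = -270)
-13*w*15 = -13*(-270)*15 = 3510*15 = 52650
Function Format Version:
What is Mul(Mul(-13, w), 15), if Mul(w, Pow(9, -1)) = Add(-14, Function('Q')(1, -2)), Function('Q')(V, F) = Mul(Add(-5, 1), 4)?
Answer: 52650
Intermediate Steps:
Function('Q')(V, F) = -16 (Function('Q')(V, F) = Mul(-4, 4) = -16)
w = -270 (w = Mul(9, Add(-14, -16)) = Mul(9, -30) = -270)
Mul(Mul(-13, w), 15) = Mul(Mul(-13, -270), 15) = Mul(3510, 15) = 52650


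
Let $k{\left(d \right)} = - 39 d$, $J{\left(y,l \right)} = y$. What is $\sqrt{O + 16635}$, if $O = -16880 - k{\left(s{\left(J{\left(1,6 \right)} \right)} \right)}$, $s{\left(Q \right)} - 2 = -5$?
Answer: $i \sqrt{362} \approx 19.026 i$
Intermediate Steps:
$s{\left(Q \right)} = -3$ ($s{\left(Q \right)} = 2 - 5 = -3$)
$O = -16997$ ($O = -16880 - \left(-39\right) \left(-3\right) = -16880 - 117 = -16997$)
$\sqrt{O + 16635} = \sqrt{-16997 + 16635} = \sqrt{-362} = i \sqrt{362}$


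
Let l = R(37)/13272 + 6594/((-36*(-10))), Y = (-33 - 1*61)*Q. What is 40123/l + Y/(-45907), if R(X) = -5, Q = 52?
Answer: 122236187800432/55798535383 ≈ 2190.7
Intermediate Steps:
Y = -4888 (Y = (-33 - 1*61)*52 = (-33 - 61)*52 = -94*52 = -4888)
l = 1215469/66360 (l = -5/13272 + 6594/((-36*(-10))) = -5*1/13272 + 6594/360 = -5/13272 + 6594*(1/360) = -5/13272 + 1099/60 = 1215469/66360 ≈ 18.316)
40123/l + Y/(-45907) = 40123/(1215469/66360) - 4888/(-45907) = 40123*(66360/1215469) - 4888*(-1/45907) = 2662562280/1215469 + 4888/45907 = 122236187800432/55798535383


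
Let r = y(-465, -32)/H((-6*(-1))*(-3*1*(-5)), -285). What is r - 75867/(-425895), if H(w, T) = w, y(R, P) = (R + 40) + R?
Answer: -12407284/1277685 ≈ -9.7108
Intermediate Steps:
y(R, P) = 40 + 2*R (y(R, P) = (40 + R) + R = 40 + 2*R)
r = -89/9 (r = (40 + 2*(-465))/(((-6*(-1))*(-3*1*(-5)))) = (40 - 930)/((6*(-3*(-5)))) = -890/(6*15) = -890/90 = -890*1/90 = -89/9 ≈ -9.8889)
r - 75867/(-425895) = -89/9 - 75867/(-425895) = -89/9 - 75867*(-1/425895) = -89/9 + 25289/141965 = -12407284/1277685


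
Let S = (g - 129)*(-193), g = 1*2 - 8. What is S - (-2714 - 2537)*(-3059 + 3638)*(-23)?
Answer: -69901512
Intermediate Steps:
g = -6 (g = 2 - 8 = -6)
S = 26055 (S = (-6 - 129)*(-193) = -135*(-193) = 26055)
S - (-2714 - 2537)*(-3059 + 3638)*(-23) = 26055 - (-2714 - 2537)*(-3059 + 3638)*(-23) = 26055 - (-5251*579)*(-23) = 26055 - (-3040329)*(-23) = 26055 - 1*69927567 = 26055 - 69927567 = -69901512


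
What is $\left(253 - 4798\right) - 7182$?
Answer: $-11727$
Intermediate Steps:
$\left(253 - 4798\right) - 7182 = -4545 - 7182 = -11727$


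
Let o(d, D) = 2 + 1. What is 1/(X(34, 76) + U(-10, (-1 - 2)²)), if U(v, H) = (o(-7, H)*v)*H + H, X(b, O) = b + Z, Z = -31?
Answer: -1/258 ≈ -0.0038760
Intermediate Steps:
o(d, D) = 3
X(b, O) = -31 + b (X(b, O) = b - 31 = -31 + b)
U(v, H) = H + 3*H*v (U(v, H) = (3*v)*H + H = 3*H*v + H = H + 3*H*v)
1/(X(34, 76) + U(-10, (-1 - 2)²)) = 1/((-31 + 34) + (-1 - 2)²*(1 + 3*(-10))) = 1/(3 + (-3)²*(1 - 30)) = 1/(3 + 9*(-29)) = 1/(3 - 261) = 1/(-258) = -1/258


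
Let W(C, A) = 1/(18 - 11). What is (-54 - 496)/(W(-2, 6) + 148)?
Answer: -3850/1037 ≈ -3.7126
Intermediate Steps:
W(C, A) = ⅐ (W(C, A) = 1/7 = ⅐)
(-54 - 496)/(W(-2, 6) + 148) = (-54 - 496)/(⅐ + 148) = -550/1037/7 = -550*7/1037 = -3850/1037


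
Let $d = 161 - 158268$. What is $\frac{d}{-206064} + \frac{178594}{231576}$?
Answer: $\frac{3058982527}{1988311536} \approx 1.5385$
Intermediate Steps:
$d = -158107$
$\frac{d}{-206064} + \frac{178594}{231576} = - \frac{158107}{-206064} + \frac{178594}{231576} = \left(-158107\right) \left(- \frac{1}{206064}\right) + 178594 \cdot \frac{1}{231576} = \frac{158107}{206064} + \frac{89297}{115788} = \frac{3058982527}{1988311536}$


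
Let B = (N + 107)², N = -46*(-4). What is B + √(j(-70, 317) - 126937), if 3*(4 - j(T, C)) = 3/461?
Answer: 84681 + I*√26975928554/461 ≈ 84681.0 + 356.28*I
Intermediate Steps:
j(T, C) = 1843/461 (j(T, C) = 4 - 1/461 = 1843/461)
N = 184
B = 84681 (B = (184 + 107)² = 291² = 84681)
B + √(j(-70, 317) - 126937) = 84681 + √(1843/461 - 126937) = 84681 + √(-58516114/461) = 84681 + I*√26975928554/461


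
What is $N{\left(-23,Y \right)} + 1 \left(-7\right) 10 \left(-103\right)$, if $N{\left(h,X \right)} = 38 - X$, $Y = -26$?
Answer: $7274$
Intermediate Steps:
$N{\left(-23,Y \right)} + 1 \left(-7\right) 10 \left(-103\right) = \left(38 - -26\right) + 1 \left(-7\right) 10 \left(-103\right) = \left(38 + 26\right) + \left(-7\right) 10 \left(-103\right) = 64 - -7210 = 64 + 7210 = 7274$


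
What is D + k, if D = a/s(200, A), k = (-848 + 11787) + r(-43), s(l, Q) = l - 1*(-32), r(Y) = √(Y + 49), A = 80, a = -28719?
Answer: 2509129/232 + √6 ≈ 10818.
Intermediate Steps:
r(Y) = √(49 + Y)
s(l, Q) = 32 + l (s(l, Q) = l + 32 = 32 + l)
k = 10939 + √6 (k = (-848 + 11787) + √(49 - 43) = 10939 + √6 ≈ 10941.)
D = -28719/232 (D = -28719/(32 + 200) = -28719/232 ≈ -123.79)
D + k = -28719/232 + (10939 + √6) = 2509129/232 + √6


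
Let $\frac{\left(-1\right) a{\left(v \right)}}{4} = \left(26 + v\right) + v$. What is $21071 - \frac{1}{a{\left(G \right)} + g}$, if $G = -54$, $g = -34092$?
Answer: $\frac{711441245}{33764} \approx 21071.0$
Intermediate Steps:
$a{\left(v \right)} = -104 - 8 v$ ($a{\left(v \right)} = - 4 \left(\left(26 + v\right) + v\right) = - 4 \left(26 + 2 v\right) = -104 - 8 v$)
$21071 - \frac{1}{a{\left(G \right)} + g} = 21071 - \frac{1}{\left(-104 - -432\right) - 34092} = 21071 - \frac{1}{\left(-104 + 432\right) - 34092} = 21071 - \frac{1}{328 - 34092} = 21071 - \frac{1}{-33764} = 21071 - - \frac{1}{33764} = 21071 + \frac{1}{33764} = \frac{711441245}{33764}$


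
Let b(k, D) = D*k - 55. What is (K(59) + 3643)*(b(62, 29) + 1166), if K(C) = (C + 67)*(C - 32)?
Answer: 20493905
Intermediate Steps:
K(C) = (-32 + C)*(67 + C) (K(C) = (67 + C)*(-32 + C) = (-32 + C)*(67 + C))
b(k, D) = -55 + D*k
(K(59) + 3643)*(b(62, 29) + 1166) = ((-2144 + 59² + 35*59) + 3643)*((-55 + 29*62) + 1166) = ((-2144 + 3481 + 2065) + 3643)*((-55 + 1798) + 1166) = (3402 + 3643)*(1743 + 1166) = 7045*2909 = 20493905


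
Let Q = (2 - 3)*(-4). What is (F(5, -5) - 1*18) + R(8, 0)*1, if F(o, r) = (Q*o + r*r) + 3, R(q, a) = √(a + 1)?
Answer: 31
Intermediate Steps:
R(q, a) = √(1 + a)
Q = 4 (Q = -1*(-4) = 4)
F(o, r) = 3 + r² + 4*o (F(o, r) = (4*o + r*r) + 3 = (4*o + r²) + 3 = (r² + 4*o) + 3 = 3 + r² + 4*o)
(F(5, -5) - 1*18) + R(8, 0)*1 = ((3 + (-5)² + 4*5) - 1*18) + √(1 + 0)*1 = ((3 + 25 + 20) - 18) + √1*1 = (48 - 18) + 1*1 = 30 + 1 = 31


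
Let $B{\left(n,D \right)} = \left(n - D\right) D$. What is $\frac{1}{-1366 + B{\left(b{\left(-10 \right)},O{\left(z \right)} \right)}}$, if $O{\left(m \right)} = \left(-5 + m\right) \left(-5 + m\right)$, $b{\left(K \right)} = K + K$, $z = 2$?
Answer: $- \frac{1}{1627} \approx -0.00061463$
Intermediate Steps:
$b{\left(K \right)} = 2 K$
$O{\left(m \right)} = \left(-5 + m\right)^{2}$
$B{\left(n,D \right)} = D \left(n - D\right)$
$\frac{1}{-1366 + B{\left(b{\left(-10 \right)},O{\left(z \right)} \right)}} = \frac{1}{-1366 + \left(-5 + 2\right)^{2} \left(2 \left(-10\right) - \left(-5 + 2\right)^{2}\right)} = \frac{1}{-1366 + \left(-3\right)^{2} \left(-20 - \left(-3\right)^{2}\right)} = \frac{1}{-1366 + 9 \left(-20 - 9\right)} = \frac{1}{-1366 + 9 \left(-29\right)} = \frac{1}{-1366 - 261} = \frac{1}{-1627} = - \frac{1}{1627}$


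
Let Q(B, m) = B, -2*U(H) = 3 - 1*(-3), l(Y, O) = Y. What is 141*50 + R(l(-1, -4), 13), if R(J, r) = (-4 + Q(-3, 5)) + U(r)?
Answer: 7040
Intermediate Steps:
U(H) = -3 (U(H) = -(3 - 1*(-3))/2 = -(3 + 3)/2 = -½*6 = -3)
R(J, r) = -10 (R(J, r) = (-4 - 3) - 3 = -7 - 3 = -10)
141*50 + R(l(-1, -4), 13) = 141*50 - 10 = 7050 - 10 = 7040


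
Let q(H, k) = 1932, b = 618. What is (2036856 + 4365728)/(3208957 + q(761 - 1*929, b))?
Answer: 6402584/3210889 ≈ 1.9940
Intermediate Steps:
(2036856 + 4365728)/(3208957 + q(761 - 1*929, b)) = (2036856 + 4365728)/(3208957 + 1932) = 6402584/3210889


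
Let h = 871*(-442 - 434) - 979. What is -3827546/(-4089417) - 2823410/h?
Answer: 2894050061464/624842470515 ≈ 4.6316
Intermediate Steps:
h = -763975 (h = 871*(-876) - 979 = -762996 - 979 = -763975)
-3827546/(-4089417) - 2823410/h = -3827546/(-4089417) - 2823410/(-763975) = -3827546*(-1/4089417) - 2823410*(-1/763975) = 3827546/4089417 + 564682/152795 = 2894050061464/624842470515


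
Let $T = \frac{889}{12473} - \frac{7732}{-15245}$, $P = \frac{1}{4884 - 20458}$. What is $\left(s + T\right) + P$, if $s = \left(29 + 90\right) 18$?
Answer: $\frac{6345052826408229}{2961409882990} \approx 2142.6$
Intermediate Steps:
$P = - \frac{1}{15574}$ ($P = \frac{1}{-15574} = - \frac{1}{15574} \approx -6.421 \cdot 10^{-5}$)
$s = 2142$ ($s = 119 \cdot 18 = 2142$)
$T = \frac{109994041}{190150885}$ ($T = 889 \cdot \frac{1}{12473} - - \frac{7732}{15245} = \frac{889}{12473} + \frac{7732}{15245} = \frac{109994041}{190150885} \approx 0.57846$)
$\left(s + T\right) + P = \left(2142 + \frac{109994041}{190150885}\right) - \frac{1}{15574} = \frac{407413189711}{190150885} - \frac{1}{15574} = \frac{6345052826408229}{2961409882990}$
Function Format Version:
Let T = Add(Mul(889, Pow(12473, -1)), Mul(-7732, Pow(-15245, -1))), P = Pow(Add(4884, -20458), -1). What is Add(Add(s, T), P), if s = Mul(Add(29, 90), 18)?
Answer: Rational(6345052826408229, 2961409882990) ≈ 2142.6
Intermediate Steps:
P = Rational(-1, 15574) (P = Pow(-15574, -1) = Rational(-1, 15574) ≈ -6.4210e-5)
s = 2142 (s = Mul(119, 18) = 2142)
T = Rational(109994041, 190150885) (T = Add(Mul(889, Rational(1, 12473)), Mul(-7732, Rational(-1, 15245))) = Add(Rational(889, 12473), Rational(7732, 15245)) = Rational(109994041, 190150885) ≈ 0.57846)
Add(Add(s, T), P) = Add(Add(2142, Rational(109994041, 190150885)), Rational(-1, 15574)) = Add(Rational(407413189711, 190150885), Rational(-1, 15574)) = Rational(6345052826408229, 2961409882990)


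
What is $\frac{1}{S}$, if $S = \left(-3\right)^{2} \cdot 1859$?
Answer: $\frac{1}{16731} \approx 5.9769 \cdot 10^{-5}$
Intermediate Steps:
$S = 16731$ ($S = 9 \cdot 1859 = 16731$)
$\frac{1}{S} = \frac{1}{16731}$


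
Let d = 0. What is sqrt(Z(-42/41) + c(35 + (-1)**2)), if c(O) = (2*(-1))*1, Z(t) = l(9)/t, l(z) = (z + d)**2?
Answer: I*sqrt(15890)/14 ≈ 9.004*I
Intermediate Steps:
l(z) = z**2 (l(z) = (z + 0)**2 = z**2)
Z(t) = 81/t (Z(t) = 9**2/t = 81/t)
c(O) = -2 (c(O) = -2*1 = -2)
sqrt(Z(-42/41) + c(35 + (-1)**2)) = sqrt(81/((-42/41)) - 2) = sqrt(81/((-42*1/41)) - 2) = sqrt(81/(-42/41) - 2) = sqrt(81*(-41/42) - 2) = sqrt(-1107/14 - 2) = sqrt(-1135/14) = I*sqrt(15890)/14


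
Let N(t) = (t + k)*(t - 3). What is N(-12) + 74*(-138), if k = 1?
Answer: -10047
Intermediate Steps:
N(t) = (1 + t)*(-3 + t) (N(t) = (t + 1)*(t - 3) = (1 + t)*(-3 + t))
N(-12) + 74*(-138) = (-3 + (-12)**2 - 2*(-12)) + 74*(-138) = (-3 + 144 + 24) - 10212 = 165 - 10212 = -10047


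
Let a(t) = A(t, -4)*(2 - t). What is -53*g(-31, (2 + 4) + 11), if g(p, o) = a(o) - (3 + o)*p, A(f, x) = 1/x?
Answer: -132235/4 ≈ -33059.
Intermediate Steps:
a(t) = -½ + t/4 (a(t) = (2 - t)/(-4) = -(2 - t)/4 = -½ + t/4)
g(p, o) = -½ + o/4 - p*(3 + o) (g(p, o) = (-½ + o/4) - (3 + o)*p = (-½ + o/4) - p*(3 + o) = -½ + o/4 - p*(3 + o))
-53*g(-31, (2 + 4) + 11) = -53*(-½ - 3*(-31) + ((2 + 4) + 11)/4 - 1*((2 + 4) + 11)*(-31)) = -53*(-½ + 93 + (6 + 11)/4 - 1*(6 + 11)*(-31)) = -53*(-½ + 93 + (¼)*17 - 1*17*(-31)) = -53*(-½ + 93 + 17/4 + 527) = -53*2495/4 = -132235/4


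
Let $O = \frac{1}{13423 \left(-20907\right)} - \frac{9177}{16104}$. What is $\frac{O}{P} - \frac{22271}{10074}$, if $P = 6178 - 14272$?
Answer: $- \frac{1967722343409396713}{890102204739853776} \approx -2.2107$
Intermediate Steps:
$P = -8094$
$O = - \frac{858461433367}{1506446860248}$ ($O = \frac{1}{13423} \left(- \frac{1}{20907}\right) - \frac{3059}{5368} = - \frac{1}{280634661} - \frac{3059}{5368} = - \frac{858461433367}{1506446860248} \approx -0.56986$)
$\frac{O}{P} - \frac{22271}{10074} = - \frac{858461433367}{1506446860248 \left(-8094\right)} - \frac{22271}{10074} = \left(- \frac{858461433367}{1506446860248}\right) \left(- \frac{1}{8094}\right) - \frac{22271}{10074} = \frac{858461433367}{12193180886847312} - \frac{22271}{10074} = - \frac{1967722343409396713}{890102204739853776}$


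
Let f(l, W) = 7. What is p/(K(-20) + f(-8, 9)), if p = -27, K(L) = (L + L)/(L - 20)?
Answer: -27/8 ≈ -3.3750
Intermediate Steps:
K(L) = 2*L/(-20 + L) (K(L) = (2*L)/(-20 + L) = 2*L/(-20 + L))
p/(K(-20) + f(-8, 9)) = -27/(2*(-20)/(-20 - 20) + 7) = -27/(2*(-20)/(-40) + 7) = -27/(2*(-20)*(-1/40) + 7) = -27/(1 + 7) = -27/8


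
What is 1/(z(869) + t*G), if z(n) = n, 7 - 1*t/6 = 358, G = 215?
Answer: -1/451921 ≈ -2.2128e-6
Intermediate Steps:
t = -2106 (t = 42 - 6*358 = 42 - 2148 = -2106)
1/(z(869) + t*G) = 1/(869 - 2106*215) = 1/(869 - 452790) = 1/(-451921) = -1/451921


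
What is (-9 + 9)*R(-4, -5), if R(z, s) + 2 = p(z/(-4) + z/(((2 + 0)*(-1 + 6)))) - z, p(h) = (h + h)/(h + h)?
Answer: 0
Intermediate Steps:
p(h) = 1 (p(h) = (2*h)/((2*h)) = (2*h)*(1/(2*h)) = 1)
R(z, s) = -1 - z (R(z, s) = -2 + (1 - z) = -1 - z)
(-9 + 9)*R(-4, -5) = (-9 + 9)*(-1 - 1*(-4)) = 0*(-1 + 4) = 0*3 = 0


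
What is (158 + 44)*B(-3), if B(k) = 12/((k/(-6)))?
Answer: 4848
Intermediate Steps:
B(k) = -72/k (B(k) = 12/((k*(-⅙))) = 12/((-k/6)) = 12*(-6/k) = -72/k)
(158 + 44)*B(-3) = (158 + 44)*(-72/(-3)) = 202*(-72*(-⅓)) = 202*24 = 4848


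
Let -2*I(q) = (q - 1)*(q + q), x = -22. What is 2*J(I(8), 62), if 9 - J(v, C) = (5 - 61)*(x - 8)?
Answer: -3342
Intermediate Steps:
I(q) = -q*(-1 + q) (I(q) = -(q - 1)*(q + q)/2 = -(-1 + q)*2*q/2 = -q*(-1 + q))
J(v, C) = -1671 (J(v, C) = 9 - (5 - 61)*(-22 - 8) = 9 - (-56)*(-30) = 9 - 1*1680 = 9 - 1680 = -1671)
2*J(I(8), 62) = 2*(-1671) = -3342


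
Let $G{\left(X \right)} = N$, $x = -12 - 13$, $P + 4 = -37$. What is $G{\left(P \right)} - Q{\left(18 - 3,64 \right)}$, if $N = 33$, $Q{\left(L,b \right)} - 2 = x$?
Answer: $56$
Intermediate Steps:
$P = -41$ ($P = -4 - 37 = -41$)
$x = -25$
$Q{\left(L,b \right)} = -23$ ($Q{\left(L,b \right)} = 2 - 25 = -23$)
$G{\left(X \right)} = 33$
$G{\left(P \right)} - Q{\left(18 - 3,64 \right)} = 33 - -23 = 33 + 23 = 56$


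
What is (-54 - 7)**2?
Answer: 3721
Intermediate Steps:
(-54 - 7)**2 = (-61)**2 = 3721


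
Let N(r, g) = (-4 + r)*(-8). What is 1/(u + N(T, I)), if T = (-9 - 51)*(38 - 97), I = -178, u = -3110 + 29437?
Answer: -1/1961 ≈ -0.00050994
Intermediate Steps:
u = 26327
T = 3540 (T = -60*(-59) = 3540)
N(r, g) = 32 - 8*r
1/(u + N(T, I)) = 1/(26327 + (32 - 8*3540)) = 1/(26327 + (32 - 28320)) = 1/(26327 - 28288) = 1/(-1961) = -1/1961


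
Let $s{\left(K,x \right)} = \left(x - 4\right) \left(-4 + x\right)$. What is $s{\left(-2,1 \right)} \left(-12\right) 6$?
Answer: $-648$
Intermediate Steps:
$s{\left(K,x \right)} = \left(-4 + x\right)^{2}$ ($s{\left(K,x \right)} = \left(-4 + x\right) \left(-4 + x\right) = \left(-4 + x\right)^{2}$)
$s{\left(-2,1 \right)} \left(-12\right) 6 = \left(-4 + 1\right)^{2} \left(-12\right) 6 = \left(-3\right)^{2} \left(-12\right) 6 = 9 \left(-12\right) 6 = \left(-108\right) 6 = -648$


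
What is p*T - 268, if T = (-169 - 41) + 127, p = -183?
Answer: 14921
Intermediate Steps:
T = -83 (T = -210 + 127 = -83)
p*T - 268 = -183*(-83) - 268 = 15189 - 268 = 14921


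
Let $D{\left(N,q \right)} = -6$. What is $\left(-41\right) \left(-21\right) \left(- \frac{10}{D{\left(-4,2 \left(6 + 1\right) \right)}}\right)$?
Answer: $1435$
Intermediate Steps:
$\left(-41\right) \left(-21\right) \left(- \frac{10}{D{\left(-4,2 \left(6 + 1\right) \right)}}\right) = \left(-41\right) \left(-21\right) \left(- \frac{10}{-6}\right) = 861 \left(\left(-10\right) \left(- \frac{1}{6}\right)\right) = 861 \cdot \frac{5}{3} = 1435$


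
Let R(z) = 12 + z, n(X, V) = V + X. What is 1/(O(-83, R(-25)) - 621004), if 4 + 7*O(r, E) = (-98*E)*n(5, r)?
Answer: -7/4446404 ≈ -1.5743e-6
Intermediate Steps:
O(r, E) = -4/7 - 14*E*(5 + r) (O(r, E) = -4/7 + ((-98*E)*(r + 5))/7 = -4/7 + ((-98*E)*(5 + r))/7 = -4/7 + (-98*E*(5 + r))/7 = -4/7 - 14*E*(5 + r))
1/(O(-83, R(-25)) - 621004) = 1/((-4/7 - 14*(12 - 25)*(5 - 83)) - 621004) = 1/((-4/7 - 14*(-13)*(-78)) - 621004) = 1/((-4/7 - 14196) - 621004) = 1/(-99376/7 - 621004) = 1/(-4446404/7) = -7/4446404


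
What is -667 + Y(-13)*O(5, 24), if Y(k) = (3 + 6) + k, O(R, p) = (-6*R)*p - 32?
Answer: 2341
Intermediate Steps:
O(R, p) = -32 - 6*R*p (O(R, p) = -6*R*p - 32 = -32 - 6*R*p)
Y(k) = 9 + k
-667 + Y(-13)*O(5, 24) = -667 + (9 - 13)*(-32 - 6*5*24) = -667 - 4*(-32 - 720) = -667 - 4*(-752) = -667 + 3008 = 2341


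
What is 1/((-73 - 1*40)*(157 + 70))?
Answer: -1/25651 ≈ -3.8985e-5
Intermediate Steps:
1/((-73 - 1*40)*(157 + 70)) = 1/((-73 - 40)*227) = 1/(-113*227) = 1/(-25651) = -1/25651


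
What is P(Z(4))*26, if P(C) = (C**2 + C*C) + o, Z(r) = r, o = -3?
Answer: 754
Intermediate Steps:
P(C) = -3 + 2*C**2 (P(C) = (C**2 + C*C) - 3 = (C**2 + C**2) - 3 = 2*C**2 - 3 = -3 + 2*C**2)
P(Z(4))*26 = (-3 + 2*4**2)*26 = (-3 + 2*16)*26 = (-3 + 32)*26 = 29*26 = 754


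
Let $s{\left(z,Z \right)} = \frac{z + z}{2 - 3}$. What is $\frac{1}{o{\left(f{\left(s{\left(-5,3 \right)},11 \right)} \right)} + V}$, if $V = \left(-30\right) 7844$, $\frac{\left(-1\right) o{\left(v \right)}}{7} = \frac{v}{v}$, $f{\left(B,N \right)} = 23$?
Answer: $- \frac{1}{235327} \approx -4.2494 \cdot 10^{-6}$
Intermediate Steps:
$s{\left(z,Z \right)} = - 2 z$ ($s{\left(z,Z \right)} = \frac{2 z}{-1} = 2 z \left(-1\right) = - 2 z$)
$o{\left(v \right)} = -7$ ($o{\left(v \right)} = - 7 \frac{v}{v} = \left(-7\right) 1 = -7$)
$V = -235320$
$\frac{1}{o{\left(f{\left(s{\left(-5,3 \right)},11 \right)} \right)} + V} = \frac{1}{-7 - 235320} = \frac{1}{-235327} = - \frac{1}{235327}$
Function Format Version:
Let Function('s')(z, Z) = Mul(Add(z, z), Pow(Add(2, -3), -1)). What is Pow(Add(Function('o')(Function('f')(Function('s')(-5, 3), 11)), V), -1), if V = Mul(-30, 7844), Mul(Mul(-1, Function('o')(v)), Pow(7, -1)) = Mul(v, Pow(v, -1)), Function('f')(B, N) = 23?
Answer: Rational(-1, 235327) ≈ -4.2494e-6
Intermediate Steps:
Function('s')(z, Z) = Mul(-2, z) (Function('s')(z, Z) = Mul(Mul(2, z), Pow(-1, -1)) = Mul(Mul(2, z), -1) = Mul(-2, z))
Function('o')(v) = -7 (Function('o')(v) = Mul(-7, Mul(v, Pow(v, -1))) = Mul(-7, 1) = -7)
V = -235320
Pow(Add(Function('o')(Function('f')(Function('s')(-5, 3), 11)), V), -1) = Pow(Add(-7, -235320), -1) = Pow(-235327, -1) = Rational(-1, 235327)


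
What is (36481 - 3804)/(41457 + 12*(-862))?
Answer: 32677/31113 ≈ 1.0503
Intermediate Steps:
(36481 - 3804)/(41457 + 12*(-862)) = 32677/(41457 - 10344) = 32677/31113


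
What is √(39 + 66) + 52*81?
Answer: 4212 + √105 ≈ 4222.3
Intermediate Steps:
√(39 + 66) + 52*81 = √105 + 4212 = 4212 + √105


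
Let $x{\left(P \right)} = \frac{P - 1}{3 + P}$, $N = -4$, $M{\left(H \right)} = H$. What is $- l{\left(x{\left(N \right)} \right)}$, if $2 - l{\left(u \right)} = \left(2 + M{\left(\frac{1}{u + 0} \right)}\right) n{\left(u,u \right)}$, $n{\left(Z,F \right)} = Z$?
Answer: $9$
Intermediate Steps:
$x{\left(P \right)} = \frac{-1 + P}{3 + P}$
$l{\left(u \right)} = 2 - u \left(2 + \frac{1}{u}\right)$ ($l{\left(u \right)} = 2 - \left(2 + \frac{1}{u + 0}\right) u = 2 - \left(2 + \frac{1}{u}\right) u = 2 - u \left(2 + \frac{1}{u}\right)$)
$- l{\left(x{\left(N \right)} \right)} = - (1 - 2 \frac{-1 - 4}{3 - 4}) = - (1 - 2 \frac{1}{-1} \left(-5\right)) = - (1 - 2 \left(\left(-1\right) \left(-5\right)\right)) = - (1 - 10) = \left(-1\right) \left(-9\right) = 9$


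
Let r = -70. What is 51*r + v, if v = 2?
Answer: -3568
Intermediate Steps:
51*r + v = 51*(-70) + 2 = -3570 + 2 = -3568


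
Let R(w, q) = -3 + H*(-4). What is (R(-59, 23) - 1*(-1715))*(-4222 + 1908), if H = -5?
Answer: -4007848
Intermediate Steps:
R(w, q) = 17 (R(w, q) = -3 - 5*(-4) = -3 + 20 = 17)
(R(-59, 23) - 1*(-1715))*(-4222 + 1908) = (17 - 1*(-1715))*(-4222 + 1908) = (17 + 1715)*(-2314) = 1732*(-2314) = -4007848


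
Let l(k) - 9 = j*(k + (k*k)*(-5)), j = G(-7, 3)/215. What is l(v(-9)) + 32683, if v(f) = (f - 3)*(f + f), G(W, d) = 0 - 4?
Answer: 7961036/215 ≈ 37028.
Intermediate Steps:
G(W, d) = -4
v(f) = 2*f*(-3 + f) (v(f) = (-3 + f)*(2*f) = 2*f*(-3 + f))
j = -4/215 ≈ -0.018605
l(k) = 9 - 4*k/215 + 4*k²/43 (l(k) = 9 - 4*(k + (k*k)*(-5))/215 = 9 - 4*(k + k²*(-5))/215 = 9 - 4*(k - 5*k²)/215 = 9 + (-4*k/215 + 4*k²/43) = 9 - 4*k/215 + 4*k²/43)
l(v(-9)) + 32683 = (9 - 8*(-9)*(-3 - 9)/215 + 4*(2*(-9)*(-3 - 9))²/43) + 32683 = (9 - 8*(-9)*(-12)/215 + 4*(2*(-9)*(-12))²/43) + 32683 = (9 - 4/215*216 + (4/43)*216²) + 32683 = (9 - 864/215 + (4/43)*46656) + 32683 = (9 - 864/215 + 186624/43) + 32683 = 934191/215 + 32683 = 7961036/215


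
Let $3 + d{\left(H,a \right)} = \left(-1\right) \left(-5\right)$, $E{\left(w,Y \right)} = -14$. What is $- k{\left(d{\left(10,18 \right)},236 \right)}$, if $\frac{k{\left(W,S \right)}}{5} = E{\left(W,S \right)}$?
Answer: $70$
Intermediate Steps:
$d{\left(H,a \right)} = 2$ ($d{\left(H,a \right)} = -3 - -5 = -3 + 5 = 2$)
$k{\left(W,S \right)} = -70$ ($k{\left(W,S \right)} = 5 \left(-14\right) = -70$)
$- k{\left(d{\left(10,18 \right)},236 \right)} = \left(-1\right) \left(-70\right) = 70$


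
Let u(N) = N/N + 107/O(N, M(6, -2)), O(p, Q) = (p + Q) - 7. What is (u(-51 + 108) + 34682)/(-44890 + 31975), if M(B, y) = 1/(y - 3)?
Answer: -8636602/3215835 ≈ -2.6856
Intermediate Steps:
M(B, y) = 1/(-3 + y)
O(p, Q) = -7 + Q + p (O(p, Q) = (Q + p) - 7 = -7 + Q + p)
u(N) = 1 + 107/(-36/5 + N) (u(N) = N/N + 107/(-7 + 1/(-3 - 2) + N) = 1 + 107/(-7 + 1/(-5) + N) = 1 + 107/(-7 - 1/5 + N) = 1 + 107/(-36/5 + N))
(u(-51 + 108) + 34682)/(-44890 + 31975) = ((499 + 5*(-51 + 108))/(-36 + 5*(-51 + 108)) + 34682)/(-44890 + 31975) = ((499 + 5*57)/(-36 + 5*57) + 34682)/(-12915) = ((499 + 285)/(-36 + 285) + 34682)*(-1/12915) = (784/249 + 34682)*(-1/12915) = (8636602/249)*(-1/12915) = -8636602/3215835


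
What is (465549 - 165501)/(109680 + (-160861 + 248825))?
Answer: 75012/49411 ≈ 1.5181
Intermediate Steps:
(465549 - 165501)/(109680 + (-160861 + 248825)) = 300048/(109680 + 87964) = 300048/197644 = 300048*(1/197644) = 75012/49411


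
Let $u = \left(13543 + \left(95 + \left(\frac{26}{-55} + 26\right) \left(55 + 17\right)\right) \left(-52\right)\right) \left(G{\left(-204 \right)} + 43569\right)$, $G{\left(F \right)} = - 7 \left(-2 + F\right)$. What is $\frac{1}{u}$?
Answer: $- \frac{55}{215306112521} \approx -2.5545 \cdot 10^{-10}$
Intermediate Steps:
$G{\left(F \right)} = 14 - 7 F$
$u = - \frac{215306112521}{55}$ ($u = \left(13543 + \left(95 + \left(\frac{26}{-55} + 26\right) \left(55 + 17\right)\right) \left(-52\right)\right) \left(\left(14 - -1428\right) + 43569\right) = \left(13543 + \left(95 + \left(26 \left(- \frac{1}{55}\right) + 26\right) 72\right) \left(-52\right)\right) \left(\left(14 + 1428\right) + 43569\right) = \left(13543 + \left(95 + \left(- \frac{26}{55} + 26\right) 72\right) \left(-52\right)\right) \left(1442 + 43569\right) = \left(13543 + \left(95 + \frac{1404}{55} \cdot 72\right) \left(-52\right)\right) 45011 = \left(13543 + \left(95 + \frac{101088}{55}\right) \left(-52\right)\right) 45011 = \left(13543 + \frac{106313}{55} \left(-52\right)\right) 45011 = \left(13543 - \frac{5528276}{55}\right) 45011 = \left(- \frac{4783411}{55}\right) 45011 = - \frac{215306112521}{55} \approx -3.9147 \cdot 10^{9}$)
$\frac{1}{u} = \frac{1}{- \frac{215306112521}{55}} = - \frac{55}{215306112521}$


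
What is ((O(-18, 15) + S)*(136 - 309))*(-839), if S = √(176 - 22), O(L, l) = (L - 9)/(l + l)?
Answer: -1306323/10 + 145147*√154 ≈ 1.6706e+6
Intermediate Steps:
O(L, l) = (-9 + L)/(2*l) (O(L, l) = (-9 + L)/((2*l)) = (-9 + L)*(1/(2*l)) = (-9 + L)/(2*l))
S = √154 ≈ 12.410
((O(-18, 15) + S)*(136 - 309))*(-839) = (((½)*(-9 - 18)/15 + √154)*(136 - 309))*(-839) = (((½)*(1/15)*(-27) + √154)*(-173))*(-839) = ((-9/10 + √154)*(-173))*(-839) = (1557/10 - 173*√154)*(-839) = -1306323/10 + 145147*√154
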